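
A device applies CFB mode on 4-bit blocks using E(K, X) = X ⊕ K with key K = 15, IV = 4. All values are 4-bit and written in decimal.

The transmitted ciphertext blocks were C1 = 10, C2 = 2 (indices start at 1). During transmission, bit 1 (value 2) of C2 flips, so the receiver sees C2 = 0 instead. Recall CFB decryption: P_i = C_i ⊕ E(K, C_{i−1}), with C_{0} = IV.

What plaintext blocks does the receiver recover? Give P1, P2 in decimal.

Only C2 changed, to 0. In CFB, a change in C_i flips the same bit in P_i and garbles P_{i+1}. Decrypting the received ciphertext:
P1: E(K, 4) = 11; 10 ⊕ 11 = 1.
P2: E(K, 10) = 5; 0 ⊕ 5 = 5.
Blocks that differ from the original plaintext: P2.

P1 = 1, P2 = 5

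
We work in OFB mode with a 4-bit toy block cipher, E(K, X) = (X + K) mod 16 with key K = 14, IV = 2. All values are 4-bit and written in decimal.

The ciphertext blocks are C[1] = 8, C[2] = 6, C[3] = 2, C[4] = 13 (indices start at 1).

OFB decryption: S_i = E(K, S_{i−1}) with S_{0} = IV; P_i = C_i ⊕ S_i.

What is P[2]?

P[1]: S = E(K, 2) = 0; 8 ⊕ 0 = 8.
P[2]: S = E(K, 0) = 14; 6 ⊕ 14 = 8.

P[2] = 8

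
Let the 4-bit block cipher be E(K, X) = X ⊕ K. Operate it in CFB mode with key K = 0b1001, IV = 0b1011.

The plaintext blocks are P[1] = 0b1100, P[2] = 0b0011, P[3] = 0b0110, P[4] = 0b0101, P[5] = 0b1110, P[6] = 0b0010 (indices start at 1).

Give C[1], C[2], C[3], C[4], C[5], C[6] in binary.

C[1] = 0b1110, C[2] = 0b0100, C[3] = 0b1011, C[4] = 0b0111, C[5] = 0b0000, C[6] = 0b1011

CFB encryption: C_i = P_i ⊕ E(K, C_{i−1}), with C_{0} = IV.
C[1]: E(K, 0b1011) = 0b0010; 0b1100 ⊕ 0b0010 = 0b1110.
C[2]: E(K, 0b1110) = 0b0111; 0b0011 ⊕ 0b0111 = 0b0100.
C[3]: E(K, 0b0100) = 0b1101; 0b0110 ⊕ 0b1101 = 0b1011.
C[4]: E(K, 0b1011) = 0b0010; 0b0101 ⊕ 0b0010 = 0b0111.
C[5]: E(K, 0b0111) = 0b1110; 0b1110 ⊕ 0b1110 = 0b0000.
C[6]: E(K, 0b0000) = 0b1001; 0b0010 ⊕ 0b1001 = 0b1011.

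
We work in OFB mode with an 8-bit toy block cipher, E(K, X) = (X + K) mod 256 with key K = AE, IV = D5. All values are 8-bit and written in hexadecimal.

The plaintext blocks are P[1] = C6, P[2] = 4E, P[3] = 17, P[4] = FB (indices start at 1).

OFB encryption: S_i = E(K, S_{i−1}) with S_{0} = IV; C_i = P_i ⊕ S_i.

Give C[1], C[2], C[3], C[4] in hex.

C[1] = 45, C[2] = 7F, C[3] = C8, C[4] = 76

C[1]: S = E(K, D5) = 83; C6 ⊕ 83 = 45.
C[2]: S = E(K, 83) = 31; 4E ⊕ 31 = 7F.
C[3]: S = E(K, 31) = DF; 17 ⊕ DF = C8.
C[4]: S = E(K, DF) = 8D; FB ⊕ 8D = 76.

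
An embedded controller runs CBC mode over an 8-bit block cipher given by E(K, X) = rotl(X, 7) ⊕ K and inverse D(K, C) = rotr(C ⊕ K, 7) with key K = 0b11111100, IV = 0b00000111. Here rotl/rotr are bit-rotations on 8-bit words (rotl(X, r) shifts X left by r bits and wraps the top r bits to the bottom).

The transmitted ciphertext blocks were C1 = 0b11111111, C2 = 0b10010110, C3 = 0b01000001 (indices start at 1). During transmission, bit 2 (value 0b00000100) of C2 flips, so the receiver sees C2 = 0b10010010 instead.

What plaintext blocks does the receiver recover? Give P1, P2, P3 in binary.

P1 = 0b00000001, P2 = 0b00100011, P3 = 0b11101001

CBC decryption: P_i = D(K, C_i) ⊕ C_{i−1}, with C_{0} = IV.
Only C2 changed, to 0b10010010. In CBC, a change in C_i garbles P_i and flips the same bit in P_{i+1}. Decrypting the received ciphertext:
P1: D(K, 0b11111111) = 0b00000110; 0b00000110 ⊕ 0b00000111 = 0b00000001.
P2: D(K, 0b10010010) = 0b11011100; 0b11011100 ⊕ 0b11111111 = 0b00100011.
P3: D(K, 0b01000001) = 0b01111011; 0b01111011 ⊕ 0b10010010 = 0b11101001.
Blocks that differ from the original plaintext: P2, P3.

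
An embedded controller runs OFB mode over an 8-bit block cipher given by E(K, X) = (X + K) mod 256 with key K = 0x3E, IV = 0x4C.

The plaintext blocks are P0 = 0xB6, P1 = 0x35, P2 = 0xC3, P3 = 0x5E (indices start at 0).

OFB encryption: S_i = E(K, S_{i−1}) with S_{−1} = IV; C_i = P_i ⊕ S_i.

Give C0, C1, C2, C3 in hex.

C0 = 0x3C, C1 = 0xFD, C2 = 0xC5, C3 = 0x1A

C0: S = E(K, 0x4C) = 0x8A; 0xB6 ⊕ 0x8A = 0x3C.
C1: S = E(K, 0x8A) = 0xC8; 0x35 ⊕ 0xC8 = 0xFD.
C2: S = E(K, 0xC8) = 0x06; 0xC3 ⊕ 0x06 = 0xC5.
C3: S = E(K, 0x06) = 0x44; 0x5E ⊕ 0x44 = 0x1A.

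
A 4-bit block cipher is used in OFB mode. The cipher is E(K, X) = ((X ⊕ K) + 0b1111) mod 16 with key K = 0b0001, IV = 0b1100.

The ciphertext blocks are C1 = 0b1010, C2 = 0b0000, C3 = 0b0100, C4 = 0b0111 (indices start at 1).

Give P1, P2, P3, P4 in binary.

P1 = 0b0110, P2 = 0b1100, P3 = 0b1000, P4 = 0b1011

OFB decryption: S_i = E(K, S_{i−1}) with S_{0} = IV; P_i = C_i ⊕ S_i.
P1: S = E(K, 0b1100) = 0b1100; 0b1010 ⊕ 0b1100 = 0b0110.
P2: S = E(K, 0b1100) = 0b1100; 0b0000 ⊕ 0b1100 = 0b1100.
P3: S = E(K, 0b1100) = 0b1100; 0b0100 ⊕ 0b1100 = 0b1000.
P4: S = E(K, 0b1100) = 0b1100; 0b0111 ⊕ 0b1100 = 0b1011.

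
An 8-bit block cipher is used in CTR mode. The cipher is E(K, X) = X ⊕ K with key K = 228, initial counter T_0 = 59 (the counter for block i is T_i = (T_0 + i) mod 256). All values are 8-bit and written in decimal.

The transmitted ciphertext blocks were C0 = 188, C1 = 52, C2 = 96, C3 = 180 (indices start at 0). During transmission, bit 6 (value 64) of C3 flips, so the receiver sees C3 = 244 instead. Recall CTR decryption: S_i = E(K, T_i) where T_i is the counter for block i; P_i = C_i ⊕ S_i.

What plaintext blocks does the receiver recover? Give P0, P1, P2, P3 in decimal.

Only C3 changed, to 244. In CTR, a change in C_i flips the same bit in P_i only; the keystream is unaffected. Decrypting the received ciphertext:
P0: T = 59, S = E(K, T) = 223; 188 ⊕ 223 = 99.
P1: T = 60, S = E(K, T) = 216; 52 ⊕ 216 = 236.
P2: T = 61, S = E(K, T) = 217; 96 ⊕ 217 = 185.
P3: T = 62, S = E(K, T) = 218; 244 ⊕ 218 = 46.
Blocks that differ from the original plaintext: P3.

P0 = 99, P1 = 236, P2 = 185, P3 = 46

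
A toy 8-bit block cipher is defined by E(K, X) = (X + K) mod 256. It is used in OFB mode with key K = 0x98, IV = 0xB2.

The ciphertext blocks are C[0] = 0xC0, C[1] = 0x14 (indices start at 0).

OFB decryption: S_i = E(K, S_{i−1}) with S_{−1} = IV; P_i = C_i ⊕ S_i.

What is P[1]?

P[0]: S = E(K, 0xB2) = 0x4A; 0xC0 ⊕ 0x4A = 0x8A.
P[1]: S = E(K, 0x4A) = 0xE2; 0x14 ⊕ 0xE2 = 0xF6.

P[1] = 0xF6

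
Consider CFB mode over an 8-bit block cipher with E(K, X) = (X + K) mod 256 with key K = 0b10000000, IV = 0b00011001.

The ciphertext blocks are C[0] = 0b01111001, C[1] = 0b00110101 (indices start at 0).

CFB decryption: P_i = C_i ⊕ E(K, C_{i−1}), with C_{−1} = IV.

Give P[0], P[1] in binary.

P[0]: E(K, 0b00011001) = 0b10011001; 0b01111001 ⊕ 0b10011001 = 0b11100000.
P[1]: E(K, 0b01111001) = 0b11111001; 0b00110101 ⊕ 0b11111001 = 0b11001100.

P[0] = 0b11100000, P[1] = 0b11001100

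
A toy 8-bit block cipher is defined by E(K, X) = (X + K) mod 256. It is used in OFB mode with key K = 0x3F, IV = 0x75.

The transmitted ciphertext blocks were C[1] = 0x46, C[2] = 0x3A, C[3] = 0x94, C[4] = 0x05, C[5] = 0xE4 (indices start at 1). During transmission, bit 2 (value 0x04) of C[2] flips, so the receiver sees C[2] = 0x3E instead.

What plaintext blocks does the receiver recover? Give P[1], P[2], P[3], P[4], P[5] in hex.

P[1] = 0xF2, P[2] = 0xCD, P[3] = 0xA6, P[4] = 0x74, P[5] = 0x54

OFB decryption: S_i = E(K, S_{i−1}) with S_{0} = IV; P_i = C_i ⊕ S_i.
Only C[2] changed, to 0x3E. In OFB, a change in C_i flips the same bit in P_i only; the keystream is unaffected. Decrypting the received ciphertext:
P[1]: S = E(K, 0x75) = 0xB4; 0x46 ⊕ 0xB4 = 0xF2.
P[2]: S = E(K, 0xB4) = 0xF3; 0x3E ⊕ 0xF3 = 0xCD.
P[3]: S = E(K, 0xF3) = 0x32; 0x94 ⊕ 0x32 = 0xA6.
P[4]: S = E(K, 0x32) = 0x71; 0x05 ⊕ 0x71 = 0x74.
P[5]: S = E(K, 0x71) = 0xB0; 0xE4 ⊕ 0xB0 = 0x54.
Blocks that differ from the original plaintext: P[2].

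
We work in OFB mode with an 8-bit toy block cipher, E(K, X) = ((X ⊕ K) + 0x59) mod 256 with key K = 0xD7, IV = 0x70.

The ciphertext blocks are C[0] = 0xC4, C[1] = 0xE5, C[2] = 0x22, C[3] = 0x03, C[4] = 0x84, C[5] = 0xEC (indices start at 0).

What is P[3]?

OFB decryption: S_i = E(K, S_{i−1}) with S_{−1} = IV; P_i = C_i ⊕ S_i.
P[0]: S = E(K, 0x70) = 0x00; 0xC4 ⊕ 0x00 = 0xC4.
P[1]: S = E(K, 0x00) = 0x30; 0xE5 ⊕ 0x30 = 0xD5.
P[2]: S = E(K, 0x30) = 0x40; 0x22 ⊕ 0x40 = 0x62.
P[3]: S = E(K, 0x40) = 0xF0; 0x03 ⊕ 0xF0 = 0xF3.

P[3] = 0xF3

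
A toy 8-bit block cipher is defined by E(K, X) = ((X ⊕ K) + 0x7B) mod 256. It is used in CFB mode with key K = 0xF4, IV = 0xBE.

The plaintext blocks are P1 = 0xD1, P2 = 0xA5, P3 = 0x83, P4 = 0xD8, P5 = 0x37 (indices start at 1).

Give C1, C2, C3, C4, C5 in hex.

C1 = 0x14, C2 = 0xFE, C3 = 0x06, C4 = 0xB5, C5 = 0x8B

CFB encryption: C_i = P_i ⊕ E(K, C_{i−1}), with C_{0} = IV.
C1: E(K, 0xBE) = 0xC5; 0xD1 ⊕ 0xC5 = 0x14.
C2: E(K, 0x14) = 0x5B; 0xA5 ⊕ 0x5B = 0xFE.
C3: E(K, 0xFE) = 0x85; 0x83 ⊕ 0x85 = 0x06.
C4: E(K, 0x06) = 0x6D; 0xD8 ⊕ 0x6D = 0xB5.
C5: E(K, 0xB5) = 0xBC; 0x37 ⊕ 0xBC = 0x8B.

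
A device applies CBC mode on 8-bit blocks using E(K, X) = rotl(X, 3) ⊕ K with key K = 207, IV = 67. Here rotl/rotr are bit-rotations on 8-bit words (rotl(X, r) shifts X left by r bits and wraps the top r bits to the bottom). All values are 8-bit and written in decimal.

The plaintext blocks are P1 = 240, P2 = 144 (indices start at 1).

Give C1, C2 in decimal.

C1 = 82, C2 = 217

CBC encryption: C_i = E(K, P_i ⊕ C_{i−1}), with C_{0} = IV.
C1: P1 ⊕ 67 = 179; E(K, 179) = 82.
C2: P2 ⊕ 82 = 194; E(K, 194) = 217.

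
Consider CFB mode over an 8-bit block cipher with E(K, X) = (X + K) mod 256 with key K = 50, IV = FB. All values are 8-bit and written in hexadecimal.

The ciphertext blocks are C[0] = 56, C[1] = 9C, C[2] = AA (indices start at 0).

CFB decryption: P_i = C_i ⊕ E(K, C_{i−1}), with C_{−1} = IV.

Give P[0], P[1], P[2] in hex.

P[0]: E(K, FB) = 4B; 56 ⊕ 4B = 1D.
P[1]: E(K, 56) = A6; 9C ⊕ A6 = 3A.
P[2]: E(K, 9C) = EC; AA ⊕ EC = 46.

P[0] = 1D, P[1] = 3A, P[2] = 46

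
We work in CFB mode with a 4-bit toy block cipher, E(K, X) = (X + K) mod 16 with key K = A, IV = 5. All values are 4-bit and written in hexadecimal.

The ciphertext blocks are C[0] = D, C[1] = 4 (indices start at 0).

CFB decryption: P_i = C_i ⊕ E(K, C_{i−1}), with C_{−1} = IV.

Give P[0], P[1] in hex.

P[0]: E(K, 5) = F; D ⊕ F = 2.
P[1]: E(K, D) = 7; 4 ⊕ 7 = 3.

P[0] = 2, P[1] = 3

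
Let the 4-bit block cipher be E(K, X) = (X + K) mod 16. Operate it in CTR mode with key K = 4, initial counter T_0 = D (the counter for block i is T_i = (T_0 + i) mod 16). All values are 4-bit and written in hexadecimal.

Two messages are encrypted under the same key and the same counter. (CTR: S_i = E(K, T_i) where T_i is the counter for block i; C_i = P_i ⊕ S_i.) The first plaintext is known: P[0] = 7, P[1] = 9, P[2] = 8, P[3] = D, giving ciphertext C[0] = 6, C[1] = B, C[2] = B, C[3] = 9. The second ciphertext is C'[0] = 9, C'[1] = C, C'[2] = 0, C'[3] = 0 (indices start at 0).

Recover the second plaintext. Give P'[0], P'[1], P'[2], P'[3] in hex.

In CTR with a reused counter, both messages share the same keystream S_i, so C_i ⊕ C'_i = P_i ⊕ P'_i and thus P'_i = P_i ⊕ C_i ⊕ C'_i.
P'[0]: 7 ⊕ 6 ⊕ 9 = 8.
P'[1]: 9 ⊕ B ⊕ C = E.
P'[2]: 8 ⊕ B ⊕ 0 = 3.
P'[3]: D ⊕ 9 ⊕ 0 = 4.

P'[0] = 8, P'[1] = E, P'[2] = 3, P'[3] = 4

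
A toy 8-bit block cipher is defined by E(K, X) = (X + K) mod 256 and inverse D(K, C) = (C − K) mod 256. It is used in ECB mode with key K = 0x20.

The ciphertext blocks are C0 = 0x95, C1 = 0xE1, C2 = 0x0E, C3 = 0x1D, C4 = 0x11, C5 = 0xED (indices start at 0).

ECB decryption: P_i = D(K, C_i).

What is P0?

P0: D(K, 0x95) = 0x75.

P0 = 0x75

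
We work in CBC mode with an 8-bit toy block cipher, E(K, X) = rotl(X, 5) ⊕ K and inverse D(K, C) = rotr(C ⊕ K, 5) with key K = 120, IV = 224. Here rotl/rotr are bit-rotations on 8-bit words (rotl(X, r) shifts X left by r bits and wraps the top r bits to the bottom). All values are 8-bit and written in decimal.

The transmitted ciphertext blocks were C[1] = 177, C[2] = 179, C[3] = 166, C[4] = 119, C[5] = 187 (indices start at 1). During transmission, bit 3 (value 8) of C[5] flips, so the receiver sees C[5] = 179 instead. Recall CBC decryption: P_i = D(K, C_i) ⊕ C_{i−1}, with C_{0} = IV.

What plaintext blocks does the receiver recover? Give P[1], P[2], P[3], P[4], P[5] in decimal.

Only C[5] changed, to 179. In CBC, a change in C_i garbles P_i and flips the same bit in P_{i+1}. Decrypting the received ciphertext:
P[1]: D(K, 177) = 78; 78 ⊕ 224 = 174.
P[2]: D(K, 179) = 94; 94 ⊕ 177 = 239.
P[3]: D(K, 166) = 246; 246 ⊕ 179 = 69.
P[4]: D(K, 119) = 120; 120 ⊕ 166 = 222.
P[5]: D(K, 179) = 94; 94 ⊕ 119 = 41.
Blocks that differ from the original plaintext: P[5].

P[1] = 174, P[2] = 239, P[3] = 69, P[4] = 222, P[5] = 41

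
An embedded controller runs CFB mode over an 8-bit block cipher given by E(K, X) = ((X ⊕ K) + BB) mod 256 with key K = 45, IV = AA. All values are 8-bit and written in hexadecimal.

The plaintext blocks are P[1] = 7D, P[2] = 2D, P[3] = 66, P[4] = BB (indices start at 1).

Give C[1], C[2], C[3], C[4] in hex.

CFB encryption: C_i = P_i ⊕ E(K, C_{i−1}), with C_{0} = IV.
C[1]: E(K, AA) = AA; 7D ⊕ AA = D7.
C[2]: E(K, D7) = 4D; 2D ⊕ 4D = 60.
C[3]: E(K, 60) = E0; 66 ⊕ E0 = 86.
C[4]: E(K, 86) = 7E; BB ⊕ 7E = C5.

C[1] = D7, C[2] = 60, C[3] = 86, C[4] = C5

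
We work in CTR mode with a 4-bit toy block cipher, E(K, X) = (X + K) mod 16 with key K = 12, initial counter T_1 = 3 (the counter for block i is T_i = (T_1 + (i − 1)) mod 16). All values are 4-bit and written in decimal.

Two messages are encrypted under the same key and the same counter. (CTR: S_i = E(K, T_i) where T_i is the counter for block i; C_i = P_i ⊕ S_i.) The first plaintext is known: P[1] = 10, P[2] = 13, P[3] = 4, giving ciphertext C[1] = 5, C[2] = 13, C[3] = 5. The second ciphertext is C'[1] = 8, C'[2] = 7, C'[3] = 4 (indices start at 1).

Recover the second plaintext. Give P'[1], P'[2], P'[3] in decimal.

In CTR with a reused counter, both messages share the same keystream S_i, so C_i ⊕ C'_i = P_i ⊕ P'_i and thus P'_i = P_i ⊕ C_i ⊕ C'_i.
P'[1]: 10 ⊕ 5 ⊕ 8 = 7.
P'[2]: 13 ⊕ 13 ⊕ 7 = 7.
P'[3]: 4 ⊕ 5 ⊕ 4 = 5.

P'[1] = 7, P'[2] = 7, P'[3] = 5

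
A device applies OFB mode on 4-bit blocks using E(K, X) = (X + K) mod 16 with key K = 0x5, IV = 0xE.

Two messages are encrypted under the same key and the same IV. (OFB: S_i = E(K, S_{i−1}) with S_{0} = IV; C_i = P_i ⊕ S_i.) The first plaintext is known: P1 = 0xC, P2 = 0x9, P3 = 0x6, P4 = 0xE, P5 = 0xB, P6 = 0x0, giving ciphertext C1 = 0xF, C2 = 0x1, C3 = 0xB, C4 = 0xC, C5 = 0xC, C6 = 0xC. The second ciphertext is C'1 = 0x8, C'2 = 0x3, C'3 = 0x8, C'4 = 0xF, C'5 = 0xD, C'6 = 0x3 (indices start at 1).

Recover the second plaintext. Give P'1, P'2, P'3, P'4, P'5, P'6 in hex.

In OFB with a reused IV, both messages share the same keystream S_i, so C_i ⊕ C'_i = P_i ⊕ P'_i and thus P'_i = P_i ⊕ C_i ⊕ C'_i.
P'1: 0xC ⊕ 0xF ⊕ 0x8 = 0xB.
P'2: 0x9 ⊕ 0x1 ⊕ 0x3 = 0xB.
P'3: 0x6 ⊕ 0xB ⊕ 0x8 = 0x5.
P'4: 0xE ⊕ 0xC ⊕ 0xF = 0xD.
P'5: 0xB ⊕ 0xC ⊕ 0xD = 0xA.
P'6: 0x0 ⊕ 0xC ⊕ 0x3 = 0xF.

P'1 = 0xB, P'2 = 0xB, P'3 = 0x5, P'4 = 0xD, P'5 = 0xA, P'6 = 0xF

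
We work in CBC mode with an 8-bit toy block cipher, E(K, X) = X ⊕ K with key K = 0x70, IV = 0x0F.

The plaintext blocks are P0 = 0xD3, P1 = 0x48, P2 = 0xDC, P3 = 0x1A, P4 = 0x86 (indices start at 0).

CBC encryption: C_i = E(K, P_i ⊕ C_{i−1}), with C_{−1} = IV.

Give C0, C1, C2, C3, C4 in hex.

C0 = 0xAC, C1 = 0x94, C2 = 0x38, C3 = 0x52, C4 = 0xA4

C0: P0 ⊕ 0x0F = 0xDC; E(K, 0xDC) = 0xAC.
C1: P1 ⊕ 0xAC = 0xE4; E(K, 0xE4) = 0x94.
C2: P2 ⊕ 0x94 = 0x48; E(K, 0x48) = 0x38.
C3: P3 ⊕ 0x38 = 0x22; E(K, 0x22) = 0x52.
C4: P4 ⊕ 0x52 = 0xD4; E(K, 0xD4) = 0xA4.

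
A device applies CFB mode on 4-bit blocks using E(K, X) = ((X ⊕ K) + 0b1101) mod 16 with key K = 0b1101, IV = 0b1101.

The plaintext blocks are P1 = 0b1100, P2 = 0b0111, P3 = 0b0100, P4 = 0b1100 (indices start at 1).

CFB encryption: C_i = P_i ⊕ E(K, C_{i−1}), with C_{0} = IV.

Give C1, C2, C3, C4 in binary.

C1 = 0b0001, C2 = 0b1110, C3 = 0b0100, C4 = 0b1010

C1: E(K, 0b1101) = 0b1101; 0b1100 ⊕ 0b1101 = 0b0001.
C2: E(K, 0b0001) = 0b1001; 0b0111 ⊕ 0b1001 = 0b1110.
C3: E(K, 0b1110) = 0b0000; 0b0100 ⊕ 0b0000 = 0b0100.
C4: E(K, 0b0100) = 0b0110; 0b1100 ⊕ 0b0110 = 0b1010.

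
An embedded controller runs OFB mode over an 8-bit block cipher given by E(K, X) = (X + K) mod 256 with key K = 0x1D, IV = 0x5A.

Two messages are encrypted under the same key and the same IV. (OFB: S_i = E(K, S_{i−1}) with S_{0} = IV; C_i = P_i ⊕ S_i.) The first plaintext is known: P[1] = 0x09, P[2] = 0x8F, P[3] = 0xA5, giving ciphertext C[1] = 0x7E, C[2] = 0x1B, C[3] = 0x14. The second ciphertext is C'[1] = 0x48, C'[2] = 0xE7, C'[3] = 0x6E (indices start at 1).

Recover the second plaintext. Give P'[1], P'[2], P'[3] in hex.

In OFB with a reused IV, both messages share the same keystream S_i, so C_i ⊕ C'_i = P_i ⊕ P'_i and thus P'_i = P_i ⊕ C_i ⊕ C'_i.
P'[1]: 0x09 ⊕ 0x7E ⊕ 0x48 = 0x3F.
P'[2]: 0x8F ⊕ 0x1B ⊕ 0xE7 = 0x73.
P'[3]: 0xA5 ⊕ 0x14 ⊕ 0x6E = 0xDF.

P'[1] = 0x3F, P'[2] = 0x73, P'[3] = 0xDF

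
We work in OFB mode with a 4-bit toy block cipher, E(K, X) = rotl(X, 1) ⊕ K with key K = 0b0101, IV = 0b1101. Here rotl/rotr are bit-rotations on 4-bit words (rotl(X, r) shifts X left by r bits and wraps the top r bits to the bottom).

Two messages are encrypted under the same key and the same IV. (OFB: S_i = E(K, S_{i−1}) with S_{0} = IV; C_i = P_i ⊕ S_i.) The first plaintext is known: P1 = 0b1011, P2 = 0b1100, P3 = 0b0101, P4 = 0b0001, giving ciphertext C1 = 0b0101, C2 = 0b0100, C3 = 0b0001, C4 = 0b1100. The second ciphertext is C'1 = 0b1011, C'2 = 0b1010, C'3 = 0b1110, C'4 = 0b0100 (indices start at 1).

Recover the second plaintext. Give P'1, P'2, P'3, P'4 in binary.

In OFB with a reused IV, both messages share the same keystream S_i, so C_i ⊕ C'_i = P_i ⊕ P'_i and thus P'_i = P_i ⊕ C_i ⊕ C'_i.
P'1: 0b1011 ⊕ 0b0101 ⊕ 0b1011 = 0b0101.
P'2: 0b1100 ⊕ 0b0100 ⊕ 0b1010 = 0b0010.
P'3: 0b0101 ⊕ 0b0001 ⊕ 0b1110 = 0b1010.
P'4: 0b0001 ⊕ 0b1100 ⊕ 0b0100 = 0b1001.

P'1 = 0b0101, P'2 = 0b0010, P'3 = 0b1010, P'4 = 0b1001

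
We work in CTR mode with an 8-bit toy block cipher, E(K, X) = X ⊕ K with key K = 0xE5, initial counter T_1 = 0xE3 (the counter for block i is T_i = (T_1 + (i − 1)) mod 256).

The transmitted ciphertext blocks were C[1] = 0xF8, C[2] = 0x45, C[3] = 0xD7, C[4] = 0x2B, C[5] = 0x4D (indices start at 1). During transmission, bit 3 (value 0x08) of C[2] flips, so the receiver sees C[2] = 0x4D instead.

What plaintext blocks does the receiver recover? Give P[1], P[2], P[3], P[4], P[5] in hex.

CTR decryption: S_i = E(K, T_i) where T_i is the counter for block i; P_i = C_i ⊕ S_i.
Only C[2] changed, to 0x4D. In CTR, a change in C_i flips the same bit in P_i only; the keystream is unaffected. Decrypting the received ciphertext:
P[1]: T = 0xE3, S = E(K, T) = 0x06; 0xF8 ⊕ 0x06 = 0xFE.
P[2]: T = 0xE4, S = E(K, T) = 0x01; 0x4D ⊕ 0x01 = 0x4C.
P[3]: T = 0xE5, S = E(K, T) = 0x00; 0xD7 ⊕ 0x00 = 0xD7.
P[4]: T = 0xE6, S = E(K, T) = 0x03; 0x2B ⊕ 0x03 = 0x28.
P[5]: T = 0xE7, S = E(K, T) = 0x02; 0x4D ⊕ 0x02 = 0x4F.
Blocks that differ from the original plaintext: P[2].

P[1] = 0xFE, P[2] = 0x4C, P[3] = 0xD7, P[4] = 0x28, P[5] = 0x4F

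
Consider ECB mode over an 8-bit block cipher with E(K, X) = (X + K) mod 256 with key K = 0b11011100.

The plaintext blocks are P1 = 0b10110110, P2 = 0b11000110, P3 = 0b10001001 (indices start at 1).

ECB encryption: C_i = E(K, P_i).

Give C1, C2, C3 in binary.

C1 = 0b10010010, C2 = 0b10100010, C3 = 0b01100101

C1: E(K, 0b10110110) = 0b10010010.
C2: E(K, 0b11000110) = 0b10100010.
C3: E(K, 0b10001001) = 0b01100101.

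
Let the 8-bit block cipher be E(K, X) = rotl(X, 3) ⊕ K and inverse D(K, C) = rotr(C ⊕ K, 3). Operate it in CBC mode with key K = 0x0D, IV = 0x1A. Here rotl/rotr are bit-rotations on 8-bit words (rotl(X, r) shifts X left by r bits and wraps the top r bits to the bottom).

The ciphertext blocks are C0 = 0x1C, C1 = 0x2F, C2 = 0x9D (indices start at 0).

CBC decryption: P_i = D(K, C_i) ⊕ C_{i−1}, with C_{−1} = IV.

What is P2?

P2: D(K, 0x9D) = 0x12; 0x12 ⊕ 0x2F = 0x3D.

P2 = 0x3D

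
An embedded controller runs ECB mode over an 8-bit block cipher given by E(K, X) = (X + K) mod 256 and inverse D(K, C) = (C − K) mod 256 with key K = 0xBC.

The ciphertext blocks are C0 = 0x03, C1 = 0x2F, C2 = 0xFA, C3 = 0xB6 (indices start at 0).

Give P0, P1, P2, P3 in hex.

ECB decryption: P_i = D(K, C_i).
P0: D(K, 0x03) = 0x47.
P1: D(K, 0x2F) = 0x73.
P2: D(K, 0xFA) = 0x3E.
P3: D(K, 0xB6) = 0xFA.

P0 = 0x47, P1 = 0x73, P2 = 0x3E, P3 = 0xFA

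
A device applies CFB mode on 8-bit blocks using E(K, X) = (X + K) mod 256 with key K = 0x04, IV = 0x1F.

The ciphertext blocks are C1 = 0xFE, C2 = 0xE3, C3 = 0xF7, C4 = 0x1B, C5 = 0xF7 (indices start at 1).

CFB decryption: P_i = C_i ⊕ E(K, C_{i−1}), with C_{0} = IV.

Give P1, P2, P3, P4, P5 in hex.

P1 = 0xDD, P2 = 0xE1, P3 = 0x10, P4 = 0xE0, P5 = 0xE8

P1: E(K, 0x1F) = 0x23; 0xFE ⊕ 0x23 = 0xDD.
P2: E(K, 0xFE) = 0x02; 0xE3 ⊕ 0x02 = 0xE1.
P3: E(K, 0xE3) = 0xE7; 0xF7 ⊕ 0xE7 = 0x10.
P4: E(K, 0xF7) = 0xFB; 0x1B ⊕ 0xFB = 0xE0.
P5: E(K, 0x1B) = 0x1F; 0xF7 ⊕ 0x1F = 0xE8.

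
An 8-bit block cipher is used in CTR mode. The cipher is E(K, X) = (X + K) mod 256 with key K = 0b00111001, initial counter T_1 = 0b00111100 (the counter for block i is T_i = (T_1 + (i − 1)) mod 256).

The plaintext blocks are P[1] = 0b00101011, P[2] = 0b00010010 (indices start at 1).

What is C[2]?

C[2] = 0b01100100

CTR encryption: S_i = E(K, T_i) where T_i is the counter for block i; C_i = P_i ⊕ S_i.
C[1]: T = 0b00111100, S = E(K, T) = 0b01110101; 0b00101011 ⊕ 0b01110101 = 0b01011110.
C[2]: T = 0b00111101, S = E(K, T) = 0b01110110; 0b00010010 ⊕ 0b01110110 = 0b01100100.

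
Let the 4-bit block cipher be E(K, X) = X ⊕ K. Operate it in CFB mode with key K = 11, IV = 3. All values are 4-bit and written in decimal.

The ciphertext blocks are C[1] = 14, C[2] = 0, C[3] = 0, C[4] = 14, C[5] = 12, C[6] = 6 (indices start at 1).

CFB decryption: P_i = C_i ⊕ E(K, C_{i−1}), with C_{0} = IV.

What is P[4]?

P[4] = 5

P[4]: E(K, 0) = 11; 14 ⊕ 11 = 5.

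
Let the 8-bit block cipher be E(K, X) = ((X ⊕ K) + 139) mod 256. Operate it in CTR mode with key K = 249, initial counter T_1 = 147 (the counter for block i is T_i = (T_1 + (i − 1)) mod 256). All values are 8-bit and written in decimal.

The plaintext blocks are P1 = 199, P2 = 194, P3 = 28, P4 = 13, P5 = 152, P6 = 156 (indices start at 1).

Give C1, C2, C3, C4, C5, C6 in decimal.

C1 = 50, C2 = 58, C3 = 235, C4 = 247, C5 = 97, C6 = 112

CTR encryption: S_i = E(K, T_i) where T_i is the counter for block i; C_i = P_i ⊕ S_i.
C1: T = 147, S = E(K, T) = 245; 199 ⊕ 245 = 50.
C2: T = 148, S = E(K, T) = 248; 194 ⊕ 248 = 58.
C3: T = 149, S = E(K, T) = 247; 28 ⊕ 247 = 235.
C4: T = 150, S = E(K, T) = 250; 13 ⊕ 250 = 247.
C5: T = 151, S = E(K, T) = 249; 152 ⊕ 249 = 97.
C6: T = 152, S = E(K, T) = 236; 156 ⊕ 236 = 112.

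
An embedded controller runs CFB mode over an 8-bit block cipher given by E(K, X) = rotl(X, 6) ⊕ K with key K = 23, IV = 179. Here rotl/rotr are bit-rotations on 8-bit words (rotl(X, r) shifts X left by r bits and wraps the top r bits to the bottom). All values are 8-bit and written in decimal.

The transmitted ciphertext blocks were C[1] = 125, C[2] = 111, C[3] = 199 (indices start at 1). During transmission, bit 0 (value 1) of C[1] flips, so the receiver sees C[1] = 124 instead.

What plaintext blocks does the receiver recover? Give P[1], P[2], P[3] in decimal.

CFB decryption: P_i = C_i ⊕ E(K, C_{i−1}), with C_{0} = IV.
Only C[1] changed, to 124. In CFB, a change in C_i flips the same bit in P_i and garbles P_{i+1}. Decrypting the received ciphertext:
P[1]: E(K, 179) = 251; 124 ⊕ 251 = 135.
P[2]: E(K, 124) = 8; 111 ⊕ 8 = 103.
P[3]: E(K, 111) = 204; 199 ⊕ 204 = 11.
Blocks that differ from the original plaintext: P[1], P[2].

P[1] = 135, P[2] = 103, P[3] = 11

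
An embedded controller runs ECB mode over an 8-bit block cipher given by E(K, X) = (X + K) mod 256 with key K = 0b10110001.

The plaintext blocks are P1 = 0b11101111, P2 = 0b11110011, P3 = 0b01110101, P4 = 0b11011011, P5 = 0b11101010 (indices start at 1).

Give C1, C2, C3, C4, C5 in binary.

ECB encryption: C_i = E(K, P_i).
C1: E(K, 0b11101111) = 0b10100000.
C2: E(K, 0b11110011) = 0b10100100.
C3: E(K, 0b01110101) = 0b00100110.
C4: E(K, 0b11011011) = 0b10001100.
C5: E(K, 0b11101010) = 0b10011011.

C1 = 0b10100000, C2 = 0b10100100, C3 = 0b00100110, C4 = 0b10001100, C5 = 0b10011011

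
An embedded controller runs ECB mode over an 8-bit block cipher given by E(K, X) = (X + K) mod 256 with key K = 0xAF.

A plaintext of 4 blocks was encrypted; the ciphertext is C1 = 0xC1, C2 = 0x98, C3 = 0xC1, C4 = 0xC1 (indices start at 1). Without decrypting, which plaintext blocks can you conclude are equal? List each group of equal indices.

ECB encrypts each block independently with the same key, so equal ciphertext blocks imply equal plaintext blocks.
C1 = C3 = C4 = 0xC1, so P1 = P3 = P4.

P1 = P3 = P4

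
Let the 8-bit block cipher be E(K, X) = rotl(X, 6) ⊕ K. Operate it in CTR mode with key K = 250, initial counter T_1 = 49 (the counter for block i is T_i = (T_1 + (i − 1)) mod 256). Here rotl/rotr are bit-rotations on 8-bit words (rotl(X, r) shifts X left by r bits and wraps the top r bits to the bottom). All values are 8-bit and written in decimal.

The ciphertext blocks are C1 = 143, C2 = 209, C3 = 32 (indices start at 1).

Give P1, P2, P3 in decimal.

CTR decryption: S_i = E(K, T_i) where T_i is the counter for block i; P_i = C_i ⊕ S_i.
P1: T = 49, S = E(K, T) = 182; 143 ⊕ 182 = 57.
P2: T = 50, S = E(K, T) = 118; 209 ⊕ 118 = 167.
P3: T = 51, S = E(K, T) = 54; 32 ⊕ 54 = 22.

P1 = 57, P2 = 167, P3 = 22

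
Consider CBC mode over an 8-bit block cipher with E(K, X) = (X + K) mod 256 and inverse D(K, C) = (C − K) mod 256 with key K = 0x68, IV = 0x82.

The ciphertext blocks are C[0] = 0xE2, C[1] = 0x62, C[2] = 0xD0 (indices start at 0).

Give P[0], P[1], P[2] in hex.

CBC decryption: P_i = D(K, C_i) ⊕ C_{i−1}, with C_{−1} = IV.
P[0]: D(K, 0xE2) = 0x7A; 0x7A ⊕ 0x82 = 0xF8.
P[1]: D(K, 0x62) = 0xFA; 0xFA ⊕ 0xE2 = 0x18.
P[2]: D(K, 0xD0) = 0x68; 0x68 ⊕ 0x62 = 0x0A.

P[0] = 0xF8, P[1] = 0x18, P[2] = 0x0A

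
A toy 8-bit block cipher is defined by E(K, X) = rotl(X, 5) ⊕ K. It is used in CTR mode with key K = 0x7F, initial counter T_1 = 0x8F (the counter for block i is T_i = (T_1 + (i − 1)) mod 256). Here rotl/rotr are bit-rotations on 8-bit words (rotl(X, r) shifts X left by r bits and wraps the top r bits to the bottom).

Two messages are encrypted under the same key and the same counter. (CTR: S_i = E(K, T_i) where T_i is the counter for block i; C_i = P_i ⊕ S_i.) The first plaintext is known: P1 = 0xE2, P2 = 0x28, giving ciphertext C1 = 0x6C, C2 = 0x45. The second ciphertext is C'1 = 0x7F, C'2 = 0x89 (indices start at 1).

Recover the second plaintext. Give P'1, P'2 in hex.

P'1 = 0xF1, P'2 = 0xE4

In CTR with a reused counter, both messages share the same keystream S_i, so C_i ⊕ C'_i = P_i ⊕ P'_i and thus P'_i = P_i ⊕ C_i ⊕ C'_i.
P'1: 0xE2 ⊕ 0x6C ⊕ 0x7F = 0xF1.
P'2: 0x28 ⊕ 0x45 ⊕ 0x89 = 0xE4.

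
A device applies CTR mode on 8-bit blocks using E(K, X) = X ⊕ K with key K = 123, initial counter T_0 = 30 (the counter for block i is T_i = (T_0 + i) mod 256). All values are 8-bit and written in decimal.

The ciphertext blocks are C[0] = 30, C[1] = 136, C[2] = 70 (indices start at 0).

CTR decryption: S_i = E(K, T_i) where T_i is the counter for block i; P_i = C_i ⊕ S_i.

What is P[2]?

P[2]: T = 32, S = E(K, T) = 91; 70 ⊕ 91 = 29.

P[2] = 29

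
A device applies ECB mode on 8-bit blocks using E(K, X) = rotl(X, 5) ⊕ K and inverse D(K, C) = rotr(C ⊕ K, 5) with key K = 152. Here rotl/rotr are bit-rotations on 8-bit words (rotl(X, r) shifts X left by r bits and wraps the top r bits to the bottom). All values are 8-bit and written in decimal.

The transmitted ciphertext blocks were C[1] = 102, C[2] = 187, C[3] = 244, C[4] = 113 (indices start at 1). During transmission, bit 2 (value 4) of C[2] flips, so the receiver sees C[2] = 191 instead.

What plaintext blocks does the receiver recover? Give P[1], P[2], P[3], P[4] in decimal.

P[1] = 247, P[2] = 57, P[3] = 99, P[4] = 79

ECB decryption: P_i = D(K, C_i).
Only C[2] changed, to 191. In ECB, a change in C_i affects only P_i. Decrypting the received ciphertext:
P[1]: D(K, 102) = 247.
P[2]: D(K, 191) = 57.
P[3]: D(K, 244) = 99.
P[4]: D(K, 113) = 79.
Blocks that differ from the original plaintext: P[2].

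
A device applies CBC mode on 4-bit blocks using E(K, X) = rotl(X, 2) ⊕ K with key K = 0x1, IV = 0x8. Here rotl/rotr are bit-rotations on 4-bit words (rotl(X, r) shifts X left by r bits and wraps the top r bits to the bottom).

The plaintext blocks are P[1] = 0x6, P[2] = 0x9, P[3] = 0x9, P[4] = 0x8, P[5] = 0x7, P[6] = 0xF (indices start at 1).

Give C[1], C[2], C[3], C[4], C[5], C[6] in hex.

CBC encryption: C_i = E(K, P_i ⊕ C_{i−1}), with C_{0} = IV.
C[1]: P[1] ⊕ 0x8 = 0xE; E(K, 0xE) = 0xA.
C[2]: P[2] ⊕ 0xA = 0x3; E(K, 0x3) = 0xD.
C[3]: P[3] ⊕ 0xD = 0x4; E(K, 0x4) = 0x0.
C[4]: P[4] ⊕ 0x0 = 0x8; E(K, 0x8) = 0x3.
C[5]: P[5] ⊕ 0x3 = 0x4; E(K, 0x4) = 0x0.
C[6]: P[6] ⊕ 0x0 = 0xF; E(K, 0xF) = 0xE.

C[1] = 0xA, C[2] = 0xD, C[3] = 0x0, C[4] = 0x3, C[5] = 0x0, C[6] = 0xE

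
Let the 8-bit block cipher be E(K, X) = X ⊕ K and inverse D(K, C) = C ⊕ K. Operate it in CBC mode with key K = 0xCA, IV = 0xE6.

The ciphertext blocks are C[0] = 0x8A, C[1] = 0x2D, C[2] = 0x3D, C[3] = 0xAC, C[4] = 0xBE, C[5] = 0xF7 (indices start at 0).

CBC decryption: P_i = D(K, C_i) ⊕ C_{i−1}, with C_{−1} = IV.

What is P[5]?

P[5]: D(K, 0xF7) = 0x3D; 0x3D ⊕ 0xBE = 0x83.

P[5] = 0x83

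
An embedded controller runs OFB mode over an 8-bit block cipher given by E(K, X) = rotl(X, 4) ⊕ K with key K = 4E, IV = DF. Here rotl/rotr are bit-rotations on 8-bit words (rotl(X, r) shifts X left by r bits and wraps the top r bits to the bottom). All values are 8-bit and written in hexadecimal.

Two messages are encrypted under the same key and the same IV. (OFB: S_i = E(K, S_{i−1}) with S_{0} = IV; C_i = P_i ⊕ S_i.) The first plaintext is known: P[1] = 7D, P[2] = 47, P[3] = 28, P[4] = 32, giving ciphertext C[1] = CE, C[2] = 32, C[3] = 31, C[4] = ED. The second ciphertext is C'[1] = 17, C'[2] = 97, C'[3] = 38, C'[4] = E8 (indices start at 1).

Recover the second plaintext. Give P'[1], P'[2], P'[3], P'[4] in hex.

P'[1] = A4, P'[2] = E2, P'[3] = 21, P'[4] = 37

In OFB with a reused IV, both messages share the same keystream S_i, so C_i ⊕ C'_i = P_i ⊕ P'_i and thus P'_i = P_i ⊕ C_i ⊕ C'_i.
P'[1]: 7D ⊕ CE ⊕ 17 = A4.
P'[2]: 47 ⊕ 32 ⊕ 97 = E2.
P'[3]: 28 ⊕ 31 ⊕ 38 = 21.
P'[4]: 32 ⊕ ED ⊕ E8 = 37.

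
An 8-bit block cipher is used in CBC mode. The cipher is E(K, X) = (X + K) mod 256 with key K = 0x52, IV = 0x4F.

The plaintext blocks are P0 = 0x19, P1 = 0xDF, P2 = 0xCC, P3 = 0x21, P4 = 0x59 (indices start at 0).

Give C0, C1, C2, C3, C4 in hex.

C0 = 0xA8, C1 = 0xC9, C2 = 0x57, C3 = 0xC8, C4 = 0xE3

CBC encryption: C_i = E(K, P_i ⊕ C_{i−1}), with C_{−1} = IV.
C0: P0 ⊕ 0x4F = 0x56; E(K, 0x56) = 0xA8.
C1: P1 ⊕ 0xA8 = 0x77; E(K, 0x77) = 0xC9.
C2: P2 ⊕ 0xC9 = 0x05; E(K, 0x05) = 0x57.
C3: P3 ⊕ 0x57 = 0x76; E(K, 0x76) = 0xC8.
C4: P4 ⊕ 0xC8 = 0x91; E(K, 0x91) = 0xE3.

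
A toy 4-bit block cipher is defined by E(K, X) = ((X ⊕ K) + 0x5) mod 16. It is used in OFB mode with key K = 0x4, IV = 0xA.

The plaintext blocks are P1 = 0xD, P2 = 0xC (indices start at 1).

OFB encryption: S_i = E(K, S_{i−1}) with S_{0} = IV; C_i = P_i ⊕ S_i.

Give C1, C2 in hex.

C1 = 0xE, C2 = 0x0

C1: S = E(K, 0xA) = 0x3; 0xD ⊕ 0x3 = 0xE.
C2: S = E(K, 0x3) = 0xC; 0xC ⊕ 0xC = 0x0.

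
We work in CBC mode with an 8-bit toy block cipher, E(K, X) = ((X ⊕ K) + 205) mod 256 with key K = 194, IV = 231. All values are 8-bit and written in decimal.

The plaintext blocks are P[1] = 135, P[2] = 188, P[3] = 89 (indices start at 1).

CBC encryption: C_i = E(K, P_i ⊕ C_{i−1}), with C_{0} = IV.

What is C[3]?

C[3] = 18

C[1]: P[1] ⊕ 231 = 96; E(K, 96) = 111.
C[2]: P[2] ⊕ 111 = 211; E(K, 211) = 222.
C[3]: P[3] ⊕ 222 = 135; E(K, 135) = 18.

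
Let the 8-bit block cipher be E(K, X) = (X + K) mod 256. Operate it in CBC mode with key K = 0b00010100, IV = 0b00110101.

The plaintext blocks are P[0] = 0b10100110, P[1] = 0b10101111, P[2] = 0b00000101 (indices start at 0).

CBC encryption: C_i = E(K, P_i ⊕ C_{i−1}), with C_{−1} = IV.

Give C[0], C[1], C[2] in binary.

C[0]: P[0] ⊕ 0b00110101 = 0b10010011; E(K, 0b10010011) = 0b10100111.
C[1]: P[1] ⊕ 0b10100111 = 0b00001000; E(K, 0b00001000) = 0b00011100.
C[2]: P[2] ⊕ 0b00011100 = 0b00011001; E(K, 0b00011001) = 0b00101101.

C[0] = 0b10100111, C[1] = 0b00011100, C[2] = 0b00101101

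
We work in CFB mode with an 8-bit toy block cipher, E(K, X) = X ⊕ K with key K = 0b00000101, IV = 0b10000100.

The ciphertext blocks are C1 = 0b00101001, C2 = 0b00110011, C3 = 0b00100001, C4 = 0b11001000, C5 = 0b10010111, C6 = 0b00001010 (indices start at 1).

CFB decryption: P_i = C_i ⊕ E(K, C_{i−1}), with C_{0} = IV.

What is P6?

P6 = 0b10011000

P6: E(K, 0b10010111) = 0b10010010; 0b00001010 ⊕ 0b10010010 = 0b10011000.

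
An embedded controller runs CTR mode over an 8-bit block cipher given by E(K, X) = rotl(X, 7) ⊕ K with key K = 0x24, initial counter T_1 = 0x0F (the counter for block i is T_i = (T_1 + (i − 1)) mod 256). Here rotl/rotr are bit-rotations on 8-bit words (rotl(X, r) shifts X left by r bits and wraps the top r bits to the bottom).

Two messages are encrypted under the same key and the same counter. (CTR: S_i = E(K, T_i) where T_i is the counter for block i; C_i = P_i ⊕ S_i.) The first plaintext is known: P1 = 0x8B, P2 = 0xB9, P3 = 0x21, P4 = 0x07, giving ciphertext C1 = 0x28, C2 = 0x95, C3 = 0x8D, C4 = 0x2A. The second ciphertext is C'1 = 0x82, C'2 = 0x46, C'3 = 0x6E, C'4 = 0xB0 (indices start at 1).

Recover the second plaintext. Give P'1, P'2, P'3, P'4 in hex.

In CTR with a reused counter, both messages share the same keystream S_i, so C_i ⊕ C'_i = P_i ⊕ P'_i and thus P'_i = P_i ⊕ C_i ⊕ C'_i.
P'1: 0x8B ⊕ 0x28 ⊕ 0x82 = 0x21.
P'2: 0xB9 ⊕ 0x95 ⊕ 0x46 = 0x6A.
P'3: 0x21 ⊕ 0x8D ⊕ 0x6E = 0xC2.
P'4: 0x07 ⊕ 0x2A ⊕ 0xB0 = 0x9D.

P'1 = 0x21, P'2 = 0x6A, P'3 = 0xC2, P'4 = 0x9D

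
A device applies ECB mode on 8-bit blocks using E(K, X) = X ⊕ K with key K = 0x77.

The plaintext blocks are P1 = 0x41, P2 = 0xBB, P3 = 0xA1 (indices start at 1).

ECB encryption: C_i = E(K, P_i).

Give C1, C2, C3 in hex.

C1: E(K, 0x41) = 0x36.
C2: E(K, 0xBB) = 0xCC.
C3: E(K, 0xA1) = 0xD6.

C1 = 0x36, C2 = 0xCC, C3 = 0xD6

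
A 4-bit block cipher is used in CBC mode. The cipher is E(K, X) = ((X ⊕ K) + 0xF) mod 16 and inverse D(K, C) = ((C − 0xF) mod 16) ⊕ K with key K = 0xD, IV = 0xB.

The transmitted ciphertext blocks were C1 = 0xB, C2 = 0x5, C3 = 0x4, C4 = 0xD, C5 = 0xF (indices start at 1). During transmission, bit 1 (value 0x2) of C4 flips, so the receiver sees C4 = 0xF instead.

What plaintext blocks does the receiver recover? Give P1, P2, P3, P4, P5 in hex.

CBC decryption: P_i = D(K, C_i) ⊕ C_{i−1}, with C_{0} = IV.
Only C4 changed, to 0xF. In CBC, a change in C_i garbles P_i and flips the same bit in P_{i+1}. Decrypting the received ciphertext:
P1: D(K, 0xB) = 0x1; 0x1 ⊕ 0xB = 0xA.
P2: D(K, 0x5) = 0xB; 0xB ⊕ 0xB = 0x0.
P3: D(K, 0x4) = 0x8; 0x8 ⊕ 0x5 = 0xD.
P4: D(K, 0xF) = 0xD; 0xD ⊕ 0x4 = 0x9.
P5: D(K, 0xF) = 0xD; 0xD ⊕ 0xF = 0x2.
Blocks that differ from the original plaintext: P4, P5.

P1 = 0xA, P2 = 0x0, P3 = 0xD, P4 = 0x9, P5 = 0x2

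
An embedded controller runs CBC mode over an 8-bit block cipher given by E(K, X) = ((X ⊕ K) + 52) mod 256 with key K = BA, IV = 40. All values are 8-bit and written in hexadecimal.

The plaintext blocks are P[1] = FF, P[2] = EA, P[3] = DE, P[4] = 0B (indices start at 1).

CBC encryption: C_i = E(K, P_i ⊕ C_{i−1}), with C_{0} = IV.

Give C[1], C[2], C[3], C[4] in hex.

C[1] = 57, C[2] = 59, C[3] = 8F, C[4] = 90

C[1]: P[1] ⊕ 40 = BF; E(K, BF) = 57.
C[2]: P[2] ⊕ 57 = BD; E(K, BD) = 59.
C[3]: P[3] ⊕ 59 = 87; E(K, 87) = 8F.
C[4]: P[4] ⊕ 8F = 84; E(K, 84) = 90.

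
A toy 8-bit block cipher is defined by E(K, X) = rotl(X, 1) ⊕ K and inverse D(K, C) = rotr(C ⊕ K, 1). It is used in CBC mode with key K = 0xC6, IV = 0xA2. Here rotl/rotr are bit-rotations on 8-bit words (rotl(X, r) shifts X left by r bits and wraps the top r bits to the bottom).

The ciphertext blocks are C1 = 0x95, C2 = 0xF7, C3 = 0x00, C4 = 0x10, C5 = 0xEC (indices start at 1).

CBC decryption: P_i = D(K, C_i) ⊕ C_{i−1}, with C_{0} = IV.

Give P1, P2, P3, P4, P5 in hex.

P1: D(K, 0x95) = 0xA9; 0xA9 ⊕ 0xA2 = 0x0B.
P2: D(K, 0xF7) = 0x98; 0x98 ⊕ 0x95 = 0x0D.
P3: D(K, 0x00) = 0x63; 0x63 ⊕ 0xF7 = 0x94.
P4: D(K, 0x10) = 0x6B; 0x6B ⊕ 0x00 = 0x6B.
P5: D(K, 0xEC) = 0x15; 0x15 ⊕ 0x10 = 0x05.

P1 = 0x0B, P2 = 0x0D, P3 = 0x94, P4 = 0x6B, P5 = 0x05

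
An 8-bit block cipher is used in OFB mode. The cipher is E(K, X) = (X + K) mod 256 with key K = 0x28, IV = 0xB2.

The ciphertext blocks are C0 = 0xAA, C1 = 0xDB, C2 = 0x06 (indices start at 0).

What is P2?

P2 = 0x2C

OFB decryption: S_i = E(K, S_{i−1}) with S_{−1} = IV; P_i = C_i ⊕ S_i.
P0: S = E(K, 0xB2) = 0xDA; 0xAA ⊕ 0xDA = 0x70.
P1: S = E(K, 0xDA) = 0x02; 0xDB ⊕ 0x02 = 0xD9.
P2: S = E(K, 0x02) = 0x2A; 0x06 ⊕ 0x2A = 0x2C.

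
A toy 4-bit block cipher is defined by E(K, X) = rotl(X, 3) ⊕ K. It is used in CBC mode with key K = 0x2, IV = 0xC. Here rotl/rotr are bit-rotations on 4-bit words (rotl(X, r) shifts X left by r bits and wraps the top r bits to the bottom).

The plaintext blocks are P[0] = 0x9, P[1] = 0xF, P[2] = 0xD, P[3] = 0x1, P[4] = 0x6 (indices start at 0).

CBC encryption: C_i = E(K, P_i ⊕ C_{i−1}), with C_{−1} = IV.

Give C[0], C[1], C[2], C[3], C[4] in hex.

C[0]: P[0] ⊕ 0xC = 0x5; E(K, 0x5) = 0x8.
C[1]: P[1] ⊕ 0x8 = 0x7; E(K, 0x7) = 0x9.
C[2]: P[2] ⊕ 0x9 = 0x4; E(K, 0x4) = 0x0.
C[3]: P[3] ⊕ 0x0 = 0x1; E(K, 0x1) = 0xA.
C[4]: P[4] ⊕ 0xA = 0xC; E(K, 0xC) = 0x4.

C[0] = 0x8, C[1] = 0x9, C[2] = 0x0, C[3] = 0xA, C[4] = 0x4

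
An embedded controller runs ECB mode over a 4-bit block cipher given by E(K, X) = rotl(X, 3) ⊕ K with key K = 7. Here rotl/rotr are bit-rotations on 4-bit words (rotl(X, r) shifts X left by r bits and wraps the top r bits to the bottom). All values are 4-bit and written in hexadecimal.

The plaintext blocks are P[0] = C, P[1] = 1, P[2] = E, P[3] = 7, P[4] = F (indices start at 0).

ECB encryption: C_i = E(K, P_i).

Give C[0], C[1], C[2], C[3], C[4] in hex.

C[0]: E(K, C) = 1.
C[1]: E(K, 1) = F.
C[2]: E(K, E) = 0.
C[3]: E(K, 7) = C.
C[4]: E(K, F) = 8.

C[0] = 1, C[1] = F, C[2] = 0, C[3] = C, C[4] = 8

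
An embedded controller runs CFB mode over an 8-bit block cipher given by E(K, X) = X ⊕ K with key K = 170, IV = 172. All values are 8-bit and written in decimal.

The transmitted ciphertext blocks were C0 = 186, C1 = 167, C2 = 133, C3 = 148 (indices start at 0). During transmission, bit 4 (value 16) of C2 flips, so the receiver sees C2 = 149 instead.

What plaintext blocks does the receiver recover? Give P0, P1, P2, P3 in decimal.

CFB decryption: P_i = C_i ⊕ E(K, C_{i−1}), with C_{−1} = IV.
Only C2 changed, to 149. In CFB, a change in C_i flips the same bit in P_i and garbles P_{i+1}. Decrypting the received ciphertext:
P0: E(K, 172) = 6; 186 ⊕ 6 = 188.
P1: E(K, 186) = 16; 167 ⊕ 16 = 183.
P2: E(K, 167) = 13; 149 ⊕ 13 = 152.
P3: E(K, 149) = 63; 148 ⊕ 63 = 171.
Blocks that differ from the original plaintext: P2, P3.

P0 = 188, P1 = 183, P2 = 152, P3 = 171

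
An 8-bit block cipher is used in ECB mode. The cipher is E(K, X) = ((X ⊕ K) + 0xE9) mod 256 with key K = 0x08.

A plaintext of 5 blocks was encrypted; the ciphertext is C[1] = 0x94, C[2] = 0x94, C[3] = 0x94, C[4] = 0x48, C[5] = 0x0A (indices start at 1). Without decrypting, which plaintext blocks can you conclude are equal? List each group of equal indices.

ECB encrypts each block independently with the same key, so equal ciphertext blocks imply equal plaintext blocks.
C[1] = C[2] = C[3] = 0x94, so P[1] = P[2] = P[3].

P[1] = P[2] = P[3]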